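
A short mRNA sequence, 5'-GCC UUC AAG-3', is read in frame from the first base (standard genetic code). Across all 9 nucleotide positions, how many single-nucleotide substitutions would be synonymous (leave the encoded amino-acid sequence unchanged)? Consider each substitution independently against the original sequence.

5

Codon 1 (GCC, Ala): 3 synonymous substitutions.
Codon 2 (UUC, Phe): 1 synonymous substitution.
Codon 3 (AAG, Lys): 1 synonymous substitution.
Total: 3 + 1 + 1 = 5.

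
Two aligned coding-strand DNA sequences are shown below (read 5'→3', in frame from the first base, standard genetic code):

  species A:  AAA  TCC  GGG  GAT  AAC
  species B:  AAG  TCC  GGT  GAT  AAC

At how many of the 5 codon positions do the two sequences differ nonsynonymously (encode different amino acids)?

0

Codon 1: AAA Lys / AAG Lys — synonymous.
Codon 2: TCC Ser / TCC Ser — identical.
Codon 3: GGG Gly / GGT Gly — synonymous.
Codon 4: GAT Asp / GAT Asp — identical.
Codon 5: AAC Asn / AAC Asn — identical.
Nonsynonymous differences: 0.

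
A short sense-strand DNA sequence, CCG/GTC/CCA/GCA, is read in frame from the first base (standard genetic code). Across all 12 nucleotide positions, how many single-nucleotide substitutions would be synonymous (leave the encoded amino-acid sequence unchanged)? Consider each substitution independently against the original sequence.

Codon 1 (CCG, Pro): 3 synonymous substitutions.
Codon 2 (GTC, Val): 3 synonymous substitutions.
Codon 3 (CCA, Pro): 3 synonymous substitutions.
Codon 4 (GCA, Ala): 3 synonymous substitutions.
Total: 3 + 3 + 3 + 3 = 12.

12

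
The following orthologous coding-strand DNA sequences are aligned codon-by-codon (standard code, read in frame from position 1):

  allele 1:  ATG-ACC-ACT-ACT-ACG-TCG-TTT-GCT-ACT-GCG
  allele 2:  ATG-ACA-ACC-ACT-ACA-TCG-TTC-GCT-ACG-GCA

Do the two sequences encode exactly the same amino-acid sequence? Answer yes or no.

Codon 1: ATG Met / ATG Met — identical.
Codon 2: ACC Thr / ACA Thr — synonymous.
Codon 3: ACT Thr / ACC Thr — synonymous.
Codon 4: ACT Thr / ACT Thr — identical.
Codon 5: ACG Thr / ACA Thr — synonymous.
Codon 6: TCG Ser / TCG Ser — identical.
Codon 7: TTT Phe / TTC Phe — synonymous.
Codon 8: GCT Ala / GCT Ala — identical.
Codon 9: ACT Thr / ACG Thr — synonymous.
Codon 10: GCG Ala / GCA Ala — synonymous.
Nonsynonymous differences: 0 → same protein.

yes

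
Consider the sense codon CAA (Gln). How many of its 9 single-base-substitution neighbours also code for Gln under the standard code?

Position 1: none → 0 synonymous.
Position 2: none → 0 synonymous.
Position 3: CAG → 1 synonymous.
Total: 0 + 0 + 1 = 1.

1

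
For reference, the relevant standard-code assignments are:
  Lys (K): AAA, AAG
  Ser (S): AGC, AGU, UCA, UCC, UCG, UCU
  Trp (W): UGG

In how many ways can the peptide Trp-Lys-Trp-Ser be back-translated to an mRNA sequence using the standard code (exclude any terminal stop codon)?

12

Trp: 1 codon.
Lys: 2 codons.
Trp: 1 codon.
Ser: 6 codons.
1 × 2 × 1 × 6 = 12.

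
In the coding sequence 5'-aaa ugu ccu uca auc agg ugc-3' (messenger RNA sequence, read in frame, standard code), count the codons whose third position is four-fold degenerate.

2

Codon 1 AAA (Lys): third position 2-fold.
Codon 2 UGU (Cys): third position 2-fold.
Codon 3 CCU (Pro): third position 4-fold.
Codon 4 UCA (Ser): third position 4-fold.
Codon 5 AUC (Ile): third position 3-fold.
Codon 6 AGG (Arg): third position 2-fold.
Codon 7 UGC (Cys): third position 2-fold.
Four-fold degenerate third positions: 2.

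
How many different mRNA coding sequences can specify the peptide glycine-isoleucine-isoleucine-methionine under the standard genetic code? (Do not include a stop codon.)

36

Gly: 4 codons.
Ile: 3 codons.
Ile: 3 codons.
Met: 1 codon.
4 × 3 × 3 × 1 = 36.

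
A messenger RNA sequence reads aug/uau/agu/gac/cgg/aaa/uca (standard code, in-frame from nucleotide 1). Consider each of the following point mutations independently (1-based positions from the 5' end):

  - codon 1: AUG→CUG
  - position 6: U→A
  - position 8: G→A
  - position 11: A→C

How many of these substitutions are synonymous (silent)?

Codon 1: AUG (Met) → CUG (Leu) — missense.
Codon 2: UAU (Tyr) → UAA (Stop) — nonsense.
Codon 3: AGU (Ser) → AAU (Asn) — missense.
Codon 4: GAC (Asp) → GCC (Ala) — missense.
Synonymous: 0 of 4.

0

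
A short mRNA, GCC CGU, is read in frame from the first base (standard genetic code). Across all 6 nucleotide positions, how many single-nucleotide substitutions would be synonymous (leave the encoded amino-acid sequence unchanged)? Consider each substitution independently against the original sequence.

6

Codon 1 (GCC, Ala): 3 synonymous substitutions.
Codon 2 (CGU, Arg): 3 synonymous substitutions.
Total: 3 + 3 = 6.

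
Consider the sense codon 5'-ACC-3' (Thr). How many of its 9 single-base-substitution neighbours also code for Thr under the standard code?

Position 1: none → 0 synonymous.
Position 2: none → 0 synonymous.
Position 3: ACU, ACA, ACG → 3 synonymous.
Total: 0 + 0 + 3 = 3.

3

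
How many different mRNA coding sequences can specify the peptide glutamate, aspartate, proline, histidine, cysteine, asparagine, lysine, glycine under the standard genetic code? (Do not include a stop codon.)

1024

Glu: 2 codons.
Asp: 2 codons.
Pro: 4 codons.
His: 2 codons.
Cys: 2 codons.
Asn: 2 codons.
Lys: 2 codons.
Gly: 4 codons.
2 × 2 × 4 × 2 × 2 × 2 × 2 × 4 = 1024.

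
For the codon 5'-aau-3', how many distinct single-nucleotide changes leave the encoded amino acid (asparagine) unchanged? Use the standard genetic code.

Position 1: none → 0 synonymous.
Position 2: none → 0 synonymous.
Position 3: AAC → 1 synonymous.
Total: 0 + 0 + 1 = 1.

1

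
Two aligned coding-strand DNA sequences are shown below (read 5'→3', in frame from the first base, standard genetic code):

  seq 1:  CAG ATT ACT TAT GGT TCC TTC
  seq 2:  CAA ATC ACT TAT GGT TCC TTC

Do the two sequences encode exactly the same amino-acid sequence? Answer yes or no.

Codon 1: CAG Gln / CAA Gln — synonymous.
Codon 2: ATT Ile / ATC Ile — synonymous.
Codon 3: ACT Thr / ACT Thr — identical.
Codon 4: TAT Tyr / TAT Tyr — identical.
Codon 5: GGT Gly / GGT Gly — identical.
Codon 6: TCC Ser / TCC Ser — identical.
Codon 7: TTC Phe / TTC Phe — identical.
Nonsynonymous differences: 0 → same protein.

yes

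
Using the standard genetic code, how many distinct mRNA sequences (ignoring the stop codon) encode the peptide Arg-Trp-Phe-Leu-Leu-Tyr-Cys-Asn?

Arg: 6 codons.
Trp: 1 codon.
Phe: 2 codons.
Leu: 6 codons.
Leu: 6 codons.
Tyr: 2 codons.
Cys: 2 codons.
Asn: 2 codons.
6 × 1 × 2 × 6 × 6 × 2 × 2 × 2 = 3456.

3456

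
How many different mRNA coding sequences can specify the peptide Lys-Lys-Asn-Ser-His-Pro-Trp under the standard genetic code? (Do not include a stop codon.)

Lys: 2 codons.
Lys: 2 codons.
Asn: 2 codons.
Ser: 6 codons.
His: 2 codons.
Pro: 4 codons.
Trp: 1 codon.
2 × 2 × 2 × 6 × 2 × 4 × 1 = 384.

384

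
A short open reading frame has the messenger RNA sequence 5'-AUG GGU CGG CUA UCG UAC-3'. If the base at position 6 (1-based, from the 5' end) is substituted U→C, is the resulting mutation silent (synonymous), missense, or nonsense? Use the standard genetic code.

Position 6 falls in codon 2: GGU → Gly.
After the substitution the codon is GGC → Gly.
Both encode Gly, so the change is synonymous.

silent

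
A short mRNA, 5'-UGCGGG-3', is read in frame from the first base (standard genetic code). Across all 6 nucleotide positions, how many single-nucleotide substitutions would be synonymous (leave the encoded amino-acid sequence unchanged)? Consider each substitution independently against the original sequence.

4

Codon 1 (UGC, Cys): 1 synonymous substitution.
Codon 2 (GGG, Gly): 3 synonymous substitutions.
Total: 1 + 3 = 4.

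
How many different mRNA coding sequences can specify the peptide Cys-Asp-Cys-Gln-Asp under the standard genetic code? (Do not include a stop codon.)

32

Cys: 2 codons.
Asp: 2 codons.
Cys: 2 codons.
Gln: 2 codons.
Asp: 2 codons.
2 × 2 × 2 × 2 × 2 = 32.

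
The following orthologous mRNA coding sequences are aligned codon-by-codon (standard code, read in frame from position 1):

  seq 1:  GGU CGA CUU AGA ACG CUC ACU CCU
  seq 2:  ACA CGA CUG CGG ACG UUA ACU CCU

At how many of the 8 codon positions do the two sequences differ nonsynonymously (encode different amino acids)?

Codon 1: GGU Gly / ACA Thr — nonsynonymous.
Codon 2: CGA Arg / CGA Arg — identical.
Codon 3: CUU Leu / CUG Leu — synonymous.
Codon 4: AGA Arg / CGG Arg — synonymous.
Codon 5: ACG Thr / ACG Thr — identical.
Codon 6: CUC Leu / UUA Leu — synonymous.
Codon 7: ACU Thr / ACU Thr — identical.
Codon 8: CCU Pro / CCU Pro — identical.
Nonsynonymous differences: 1.

1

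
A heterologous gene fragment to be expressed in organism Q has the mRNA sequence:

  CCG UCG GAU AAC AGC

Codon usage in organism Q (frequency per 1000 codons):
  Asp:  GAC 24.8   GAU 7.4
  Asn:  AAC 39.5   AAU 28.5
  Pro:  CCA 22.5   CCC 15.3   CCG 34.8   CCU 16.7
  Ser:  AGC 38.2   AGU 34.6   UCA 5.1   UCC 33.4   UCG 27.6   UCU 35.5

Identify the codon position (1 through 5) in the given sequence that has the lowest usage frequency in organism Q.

Codon 1 CCG (Pro): 34.8 per 1000.
Codon 2 UCG (Ser): 27.6 per 1000.
Codon 3 GAU (Asp): 7.4 per 1000.
Codon 4 AAC (Asn): 39.5 per 1000.
Codon 5 AGC (Ser): 38.2 per 1000.
Lowest frequency is 7.4 at codon 3.

3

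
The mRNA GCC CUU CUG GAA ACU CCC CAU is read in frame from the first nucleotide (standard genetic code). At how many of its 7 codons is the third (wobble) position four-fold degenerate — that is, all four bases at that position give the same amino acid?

5

Codon 1 GCC (Ala): third position 4-fold.
Codon 2 CUU (Leu): third position 4-fold.
Codon 3 CUG (Leu): third position 4-fold.
Codon 4 GAA (Glu): third position 2-fold.
Codon 5 ACU (Thr): third position 4-fold.
Codon 6 CCC (Pro): third position 4-fold.
Codon 7 CAU (His): third position 2-fold.
Four-fold degenerate third positions: 5.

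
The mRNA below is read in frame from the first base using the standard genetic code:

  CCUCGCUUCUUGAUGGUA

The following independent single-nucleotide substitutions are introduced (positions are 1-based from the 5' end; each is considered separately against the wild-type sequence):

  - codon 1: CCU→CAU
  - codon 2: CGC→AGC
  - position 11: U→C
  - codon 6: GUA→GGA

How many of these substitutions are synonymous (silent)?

0

Codon 1: CCU (Pro) → CAU (His) — missense.
Codon 2: CGC (Arg) → AGC (Ser) — missense.
Codon 4: UUG (Leu) → UCG (Ser) — missense.
Codon 6: GUA (Val) → GGA (Gly) — missense.
Synonymous: 0 of 4.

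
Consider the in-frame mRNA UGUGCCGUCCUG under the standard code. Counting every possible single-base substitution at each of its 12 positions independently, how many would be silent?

11

Codon 1 (UGU, Cys): 1 synonymous substitution.
Codon 2 (GCC, Ala): 3 synonymous substitutions.
Codon 3 (GUC, Val): 3 synonymous substitutions.
Codon 4 (CUG, Leu): 4 synonymous substitutions.
Total: 1 + 3 + 3 + 4 = 11.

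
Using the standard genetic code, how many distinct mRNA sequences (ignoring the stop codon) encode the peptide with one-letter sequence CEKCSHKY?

768

Cys: 2 codons.
Glu: 2 codons.
Lys: 2 codons.
Cys: 2 codons.
Ser: 6 codons.
His: 2 codons.
Lys: 2 codons.
Tyr: 2 codons.
2 × 2 × 2 × 2 × 6 × 2 × 2 × 2 = 768.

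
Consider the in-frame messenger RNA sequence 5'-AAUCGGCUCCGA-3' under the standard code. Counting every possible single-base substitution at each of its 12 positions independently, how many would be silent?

12

Codon 1 (AAU, Asn): 1 synonymous substitution.
Codon 2 (CGG, Arg): 4 synonymous substitutions.
Codon 3 (CUC, Leu): 3 synonymous substitutions.
Codon 4 (CGA, Arg): 4 synonymous substitutions.
Total: 1 + 4 + 3 + 4 = 12.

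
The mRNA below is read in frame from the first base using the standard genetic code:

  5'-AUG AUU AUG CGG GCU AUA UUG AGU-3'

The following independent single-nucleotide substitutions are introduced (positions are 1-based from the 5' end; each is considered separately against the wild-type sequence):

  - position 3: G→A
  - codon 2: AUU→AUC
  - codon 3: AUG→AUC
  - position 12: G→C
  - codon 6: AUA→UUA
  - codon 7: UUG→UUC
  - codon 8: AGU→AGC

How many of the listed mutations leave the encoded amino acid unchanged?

Codon 1: AUG (Met) → AUA (Ile) — missense.
Codon 2: AUU (Ile) → AUC (Ile) — synonymous.
Codon 3: AUG (Met) → AUC (Ile) — missense.
Codon 4: CGG (Arg) → CGC (Arg) — synonymous.
Codon 6: AUA (Ile) → UUA (Leu) — missense.
Codon 7: UUG (Leu) → UUC (Phe) — missense.
Codon 8: AGU (Ser) → AGC (Ser) — synonymous.
Synonymous: 3 of 7.

3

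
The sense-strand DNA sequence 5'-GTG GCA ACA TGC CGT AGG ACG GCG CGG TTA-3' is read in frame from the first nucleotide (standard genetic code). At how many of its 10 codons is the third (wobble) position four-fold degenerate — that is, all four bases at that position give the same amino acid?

7

Codon 1 GTG (Val): third position 4-fold.
Codon 2 GCA (Ala): third position 4-fold.
Codon 3 ACA (Thr): third position 4-fold.
Codon 4 TGC (Cys): third position 2-fold.
Codon 5 CGT (Arg): third position 4-fold.
Codon 6 AGG (Arg): third position 2-fold.
Codon 7 ACG (Thr): third position 4-fold.
Codon 8 GCG (Ala): third position 4-fold.
Codon 9 CGG (Arg): third position 4-fold.
Codon 10 TTA (Leu): third position 2-fold.
Four-fold degenerate third positions: 7.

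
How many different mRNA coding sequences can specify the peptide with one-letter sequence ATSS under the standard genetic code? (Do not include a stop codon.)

Ala: 4 codons.
Thr: 4 codons.
Ser: 6 codons.
Ser: 6 codons.
4 × 4 × 6 × 6 = 576.

576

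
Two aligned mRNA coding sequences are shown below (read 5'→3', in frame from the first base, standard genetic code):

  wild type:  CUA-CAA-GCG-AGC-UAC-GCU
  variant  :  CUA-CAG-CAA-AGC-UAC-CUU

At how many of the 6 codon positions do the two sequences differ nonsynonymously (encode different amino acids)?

Codon 1: CUA Leu / CUA Leu — identical.
Codon 2: CAA Gln / CAG Gln — synonymous.
Codon 3: GCG Ala / CAA Gln — nonsynonymous.
Codon 4: AGC Ser / AGC Ser — identical.
Codon 5: UAC Tyr / UAC Tyr — identical.
Codon 6: GCU Ala / CUU Leu — nonsynonymous.
Nonsynonymous differences: 2.

2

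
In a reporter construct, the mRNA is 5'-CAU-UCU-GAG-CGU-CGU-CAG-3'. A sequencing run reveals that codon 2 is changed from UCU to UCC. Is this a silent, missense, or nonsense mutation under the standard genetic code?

Position 6 falls in codon 2: UCU → Ser.
After the substitution the codon is UCC → Ser.
Both encode Ser, so the change is synonymous.

silent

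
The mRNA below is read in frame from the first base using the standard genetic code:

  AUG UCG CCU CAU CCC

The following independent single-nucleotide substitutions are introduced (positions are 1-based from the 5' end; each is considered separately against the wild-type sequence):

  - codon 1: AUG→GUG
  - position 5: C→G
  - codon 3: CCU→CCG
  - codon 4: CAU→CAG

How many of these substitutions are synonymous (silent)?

1

Codon 1: AUG (Met) → GUG (Val) — missense.
Codon 2: UCG (Ser) → UGG (Trp) — missense.
Codon 3: CCU (Pro) → CCG (Pro) — synonymous.
Codon 4: CAU (His) → CAG (Gln) — missense.
Synonymous: 1 of 4.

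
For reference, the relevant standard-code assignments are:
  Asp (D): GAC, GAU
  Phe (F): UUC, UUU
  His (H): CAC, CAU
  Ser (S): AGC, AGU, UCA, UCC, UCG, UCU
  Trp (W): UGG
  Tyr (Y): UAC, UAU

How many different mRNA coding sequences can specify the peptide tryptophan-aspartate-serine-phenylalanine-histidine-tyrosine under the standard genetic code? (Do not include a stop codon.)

96

Trp: 1 codon.
Asp: 2 codons.
Ser: 6 codons.
Phe: 2 codons.
His: 2 codons.
Tyr: 2 codons.
1 × 2 × 6 × 2 × 2 × 2 = 96.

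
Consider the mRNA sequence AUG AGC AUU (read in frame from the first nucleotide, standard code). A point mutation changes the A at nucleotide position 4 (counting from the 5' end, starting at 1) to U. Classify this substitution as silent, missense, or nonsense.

Position 4 falls in codon 2: AGC → Ser.
After the substitution the codon is UGC → Cys.
Ser ≠ Cys, so this is a missense mutation.

missense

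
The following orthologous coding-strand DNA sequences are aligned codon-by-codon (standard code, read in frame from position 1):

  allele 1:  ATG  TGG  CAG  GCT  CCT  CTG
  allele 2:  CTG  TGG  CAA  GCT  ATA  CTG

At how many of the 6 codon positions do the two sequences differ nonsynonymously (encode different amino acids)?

2

Codon 1: ATG Met / CTG Leu — nonsynonymous.
Codon 2: TGG Trp / TGG Trp — identical.
Codon 3: CAG Gln / CAA Gln — synonymous.
Codon 4: GCT Ala / GCT Ala — identical.
Codon 5: CCT Pro / ATA Ile — nonsynonymous.
Codon 6: CTG Leu / CTG Leu — identical.
Nonsynonymous differences: 2.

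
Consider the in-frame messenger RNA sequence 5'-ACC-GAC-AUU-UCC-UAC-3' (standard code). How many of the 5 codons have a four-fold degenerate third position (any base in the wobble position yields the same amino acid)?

2

Codon 1 ACC (Thr): third position 4-fold.
Codon 2 GAC (Asp): third position 2-fold.
Codon 3 AUU (Ile): third position 3-fold.
Codon 4 UCC (Ser): third position 4-fold.
Codon 5 UAC (Tyr): third position 2-fold.
Four-fold degenerate third positions: 2.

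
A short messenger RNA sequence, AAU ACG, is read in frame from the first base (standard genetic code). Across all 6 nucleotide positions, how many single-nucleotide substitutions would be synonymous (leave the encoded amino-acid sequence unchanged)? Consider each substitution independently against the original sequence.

4

Codon 1 (AAU, Asn): 1 synonymous substitution.
Codon 2 (ACG, Thr): 3 synonymous substitutions.
Total: 1 + 3 = 4.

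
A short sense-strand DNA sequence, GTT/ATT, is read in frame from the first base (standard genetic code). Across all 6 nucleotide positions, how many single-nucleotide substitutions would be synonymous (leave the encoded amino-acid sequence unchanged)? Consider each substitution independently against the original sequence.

5

Codon 1 (GTT, Val): 3 synonymous substitutions.
Codon 2 (ATT, Ile): 2 synonymous substitutions.
Total: 3 + 2 = 5.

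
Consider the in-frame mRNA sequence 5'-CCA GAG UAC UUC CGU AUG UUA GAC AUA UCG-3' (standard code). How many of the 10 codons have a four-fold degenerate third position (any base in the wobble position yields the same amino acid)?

Codon 1 CCA (Pro): third position 4-fold.
Codon 2 GAG (Glu): third position 2-fold.
Codon 3 UAC (Tyr): third position 2-fold.
Codon 4 UUC (Phe): third position 2-fold.
Codon 5 CGU (Arg): third position 4-fold.
Codon 6 AUG (Met): third position 1-fold.
Codon 7 UUA (Leu): third position 2-fold.
Codon 8 GAC (Asp): third position 2-fold.
Codon 9 AUA (Ile): third position 3-fold.
Codon 10 UCG (Ser): third position 4-fold.
Four-fold degenerate third positions: 3.

3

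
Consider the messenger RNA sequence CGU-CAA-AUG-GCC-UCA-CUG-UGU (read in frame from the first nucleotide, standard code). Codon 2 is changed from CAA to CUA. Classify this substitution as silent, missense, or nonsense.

Position 5 falls in codon 2: CAA → Gln.
After the substitution the codon is CUA → Leu.
Gln ≠ Leu, so this is a missense mutation.

missense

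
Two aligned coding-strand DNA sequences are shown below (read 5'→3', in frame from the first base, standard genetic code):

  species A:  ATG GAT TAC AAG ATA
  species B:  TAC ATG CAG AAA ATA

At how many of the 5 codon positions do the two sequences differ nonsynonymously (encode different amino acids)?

3

Codon 1: ATG Met / TAC Tyr — nonsynonymous.
Codon 2: GAT Asp / ATG Met — nonsynonymous.
Codon 3: TAC Tyr / CAG Gln — nonsynonymous.
Codon 4: AAG Lys / AAA Lys — synonymous.
Codon 5: ATA Ile / ATA Ile — identical.
Nonsynonymous differences: 3.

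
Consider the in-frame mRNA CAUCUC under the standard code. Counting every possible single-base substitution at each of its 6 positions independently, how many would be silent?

4

Codon 1 (CAU, His): 1 synonymous substitution.
Codon 2 (CUC, Leu): 3 synonymous substitutions.
Total: 1 + 3 = 4.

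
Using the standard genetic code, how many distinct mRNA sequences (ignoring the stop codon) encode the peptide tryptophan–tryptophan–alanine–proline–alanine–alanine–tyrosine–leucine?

3072

Trp: 1 codon.
Trp: 1 codon.
Ala: 4 codons.
Pro: 4 codons.
Ala: 4 codons.
Ala: 4 codons.
Tyr: 2 codons.
Leu: 6 codons.
1 × 1 × 4 × 4 × 4 × 4 × 2 × 6 = 3072.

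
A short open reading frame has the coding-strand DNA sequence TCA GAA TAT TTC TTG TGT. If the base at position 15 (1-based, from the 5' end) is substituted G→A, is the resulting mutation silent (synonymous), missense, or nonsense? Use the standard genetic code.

Position 15 falls in codon 5: TTG → Leu.
After the substitution the codon is TTA → Leu.
Both encode Leu, so the change is synonymous.

silent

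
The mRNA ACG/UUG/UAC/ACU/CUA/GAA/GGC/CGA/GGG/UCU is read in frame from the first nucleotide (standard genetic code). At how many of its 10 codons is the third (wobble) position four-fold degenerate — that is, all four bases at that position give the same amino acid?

7

Codon 1 ACG (Thr): third position 4-fold.
Codon 2 UUG (Leu): third position 2-fold.
Codon 3 UAC (Tyr): third position 2-fold.
Codon 4 ACU (Thr): third position 4-fold.
Codon 5 CUA (Leu): third position 4-fold.
Codon 6 GAA (Glu): third position 2-fold.
Codon 7 GGC (Gly): third position 4-fold.
Codon 8 CGA (Arg): third position 4-fold.
Codon 9 GGG (Gly): third position 4-fold.
Codon 10 UCU (Ser): third position 4-fold.
Four-fold degenerate third positions: 7.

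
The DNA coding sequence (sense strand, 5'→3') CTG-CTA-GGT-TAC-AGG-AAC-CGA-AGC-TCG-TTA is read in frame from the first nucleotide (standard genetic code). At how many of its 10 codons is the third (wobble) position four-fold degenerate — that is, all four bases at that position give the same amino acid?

5

Codon 1 CTG (Leu): third position 4-fold.
Codon 2 CTA (Leu): third position 4-fold.
Codon 3 GGT (Gly): third position 4-fold.
Codon 4 TAC (Tyr): third position 2-fold.
Codon 5 AGG (Arg): third position 2-fold.
Codon 6 AAC (Asn): third position 2-fold.
Codon 7 CGA (Arg): third position 4-fold.
Codon 8 AGC (Ser): third position 2-fold.
Codon 9 TCG (Ser): third position 4-fold.
Codon 10 TTA (Leu): third position 2-fold.
Four-fold degenerate third positions: 5.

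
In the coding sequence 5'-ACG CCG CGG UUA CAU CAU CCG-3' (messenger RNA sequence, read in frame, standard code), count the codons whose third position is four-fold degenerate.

Codon 1 ACG (Thr): third position 4-fold.
Codon 2 CCG (Pro): third position 4-fold.
Codon 3 CGG (Arg): third position 4-fold.
Codon 4 UUA (Leu): third position 2-fold.
Codon 5 CAU (His): third position 2-fold.
Codon 6 CAU (His): third position 2-fold.
Codon 7 CCG (Pro): third position 4-fold.
Four-fold degenerate third positions: 4.

4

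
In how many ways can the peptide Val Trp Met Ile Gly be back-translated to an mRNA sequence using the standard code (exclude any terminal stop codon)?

Val: 4 codons.
Trp: 1 codon.
Met: 1 codon.
Ile: 3 codons.
Gly: 4 codons.
4 × 1 × 1 × 3 × 4 = 48.

48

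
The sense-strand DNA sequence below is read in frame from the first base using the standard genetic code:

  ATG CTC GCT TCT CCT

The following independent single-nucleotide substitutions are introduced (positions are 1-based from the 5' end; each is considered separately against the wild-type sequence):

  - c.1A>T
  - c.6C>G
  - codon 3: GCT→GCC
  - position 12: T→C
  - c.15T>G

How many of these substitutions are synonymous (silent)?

4

Codon 1: ATG (Met) → TTG (Leu) — missense.
Codon 2: CTC (Leu) → CTG (Leu) — synonymous.
Codon 3: GCT (Ala) → GCC (Ala) — synonymous.
Codon 4: TCT (Ser) → TCC (Ser) — synonymous.
Codon 5: CCT (Pro) → CCG (Pro) — synonymous.
Synonymous: 4 of 5.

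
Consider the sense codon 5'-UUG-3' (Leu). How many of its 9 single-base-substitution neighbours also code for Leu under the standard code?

2

Position 1: CUG → 1 synonymous.
Position 2: none → 0 synonymous.
Position 3: UUA → 1 synonymous.
Total: 1 + 0 + 1 = 2.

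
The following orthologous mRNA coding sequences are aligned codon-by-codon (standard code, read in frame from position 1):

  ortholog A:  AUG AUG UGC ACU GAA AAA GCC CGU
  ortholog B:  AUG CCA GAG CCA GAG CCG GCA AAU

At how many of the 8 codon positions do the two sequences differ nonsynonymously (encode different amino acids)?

Codon 1: AUG Met / AUG Met — identical.
Codon 2: AUG Met / CCA Pro — nonsynonymous.
Codon 3: UGC Cys / GAG Glu — nonsynonymous.
Codon 4: ACU Thr / CCA Pro — nonsynonymous.
Codon 5: GAA Glu / GAG Glu — synonymous.
Codon 6: AAA Lys / CCG Pro — nonsynonymous.
Codon 7: GCC Ala / GCA Ala — synonymous.
Codon 8: CGU Arg / AAU Asn — nonsynonymous.
Nonsynonymous differences: 5.

5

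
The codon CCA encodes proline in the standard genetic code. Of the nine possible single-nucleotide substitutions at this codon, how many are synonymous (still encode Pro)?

3

Position 1: none → 0 synonymous.
Position 2: none → 0 synonymous.
Position 3: CCU, CCC, CCG → 3 synonymous.
Total: 0 + 0 + 3 = 3.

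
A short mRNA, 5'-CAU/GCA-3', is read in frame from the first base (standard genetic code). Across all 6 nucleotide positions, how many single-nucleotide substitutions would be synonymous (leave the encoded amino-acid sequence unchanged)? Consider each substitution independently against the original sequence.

4

Codon 1 (CAU, His): 1 synonymous substitution.
Codon 2 (GCA, Ala): 3 synonymous substitutions.
Total: 1 + 3 = 4.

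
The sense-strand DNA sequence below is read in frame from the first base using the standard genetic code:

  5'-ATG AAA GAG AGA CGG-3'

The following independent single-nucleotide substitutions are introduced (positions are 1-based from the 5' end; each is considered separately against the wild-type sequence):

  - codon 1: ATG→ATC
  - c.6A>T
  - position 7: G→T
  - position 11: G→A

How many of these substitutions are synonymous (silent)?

0

Codon 1: ATG (Met) → ATC (Ile) — missense.
Codon 2: AAA (Lys) → AAT (Asn) — missense.
Codon 3: GAG (Glu) → TAG (Stop) — nonsense.
Codon 4: AGA (Arg) → AAA (Lys) — missense.
Synonymous: 0 of 4.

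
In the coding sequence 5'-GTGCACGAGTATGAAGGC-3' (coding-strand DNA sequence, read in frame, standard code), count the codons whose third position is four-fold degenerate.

Codon 1 GTG (Val): third position 4-fold.
Codon 2 CAC (His): third position 2-fold.
Codon 3 GAG (Glu): third position 2-fold.
Codon 4 TAT (Tyr): third position 2-fold.
Codon 5 GAA (Glu): third position 2-fold.
Codon 6 GGC (Gly): third position 4-fold.
Four-fold degenerate third positions: 2.

2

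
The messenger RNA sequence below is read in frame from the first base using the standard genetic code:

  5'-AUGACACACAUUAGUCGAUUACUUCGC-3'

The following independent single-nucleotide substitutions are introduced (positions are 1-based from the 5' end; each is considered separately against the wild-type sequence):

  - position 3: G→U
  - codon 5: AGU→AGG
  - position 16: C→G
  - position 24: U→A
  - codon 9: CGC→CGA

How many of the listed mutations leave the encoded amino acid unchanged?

Codon 1: AUG (Met) → AUU (Ile) — missense.
Codon 5: AGU (Ser) → AGG (Arg) — missense.
Codon 6: CGA (Arg) → GGA (Gly) — missense.
Codon 8: CUU (Leu) → CUA (Leu) — synonymous.
Codon 9: CGC (Arg) → CGA (Arg) — synonymous.
Synonymous: 2 of 5.

2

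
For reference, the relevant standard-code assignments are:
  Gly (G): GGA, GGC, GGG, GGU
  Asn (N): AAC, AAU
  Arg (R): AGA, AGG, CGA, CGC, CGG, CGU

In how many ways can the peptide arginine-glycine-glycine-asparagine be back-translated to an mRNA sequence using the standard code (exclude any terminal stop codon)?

192

Arg: 6 codons.
Gly: 4 codons.
Gly: 4 codons.
Asn: 2 codons.
6 × 4 × 4 × 2 = 192.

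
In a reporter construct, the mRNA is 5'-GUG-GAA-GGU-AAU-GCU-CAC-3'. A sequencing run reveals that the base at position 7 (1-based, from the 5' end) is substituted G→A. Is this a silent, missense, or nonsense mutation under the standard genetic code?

Position 7 falls in codon 3: GGU → Gly.
After the substitution the codon is AGU → Ser.
Gly ≠ Ser, so this is a missense mutation.

missense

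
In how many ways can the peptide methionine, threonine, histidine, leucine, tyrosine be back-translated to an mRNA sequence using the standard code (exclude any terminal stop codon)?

96

Met: 1 codon.
Thr: 4 codons.
His: 2 codons.
Leu: 6 codons.
Tyr: 2 codons.
1 × 4 × 2 × 6 × 2 = 96.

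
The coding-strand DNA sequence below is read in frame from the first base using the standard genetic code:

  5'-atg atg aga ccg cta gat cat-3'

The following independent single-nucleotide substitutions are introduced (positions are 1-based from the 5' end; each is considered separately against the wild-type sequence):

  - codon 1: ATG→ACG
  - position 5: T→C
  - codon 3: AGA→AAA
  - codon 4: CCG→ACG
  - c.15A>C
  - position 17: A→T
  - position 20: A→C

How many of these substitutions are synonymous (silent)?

Codon 1: ATG (Met) → ACG (Thr) — missense.
Codon 2: ATG (Met) → ACG (Thr) — missense.
Codon 3: AGA (Arg) → AAA (Lys) — missense.
Codon 4: CCG (Pro) → ACG (Thr) — missense.
Codon 5: CTA (Leu) → CTC (Leu) — synonymous.
Codon 6: GAT (Asp) → GTT (Val) — missense.
Codon 7: CAT (His) → CCT (Pro) — missense.
Synonymous: 1 of 7.

1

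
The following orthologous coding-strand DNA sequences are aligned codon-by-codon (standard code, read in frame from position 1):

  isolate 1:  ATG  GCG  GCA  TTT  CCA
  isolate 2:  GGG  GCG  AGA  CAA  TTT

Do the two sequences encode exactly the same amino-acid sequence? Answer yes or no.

Codon 1: ATG Met / GGG Gly — nonsynonymous.
Codon 2: GCG Ala / GCG Ala — identical.
Codon 3: GCA Ala / AGA Arg — nonsynonymous.
Codon 4: TTT Phe / CAA Gln — nonsynonymous.
Codon 5: CCA Pro / TTT Phe — nonsynonymous.
Nonsynonymous differences: 4 → different protein.

no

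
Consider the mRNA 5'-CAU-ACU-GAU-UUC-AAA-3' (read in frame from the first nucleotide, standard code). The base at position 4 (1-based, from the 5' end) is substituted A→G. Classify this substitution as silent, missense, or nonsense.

Position 4 falls in codon 2: ACU → Thr.
After the substitution the codon is GCU → Ala.
Thr ≠ Ala, so this is a missense mutation.

missense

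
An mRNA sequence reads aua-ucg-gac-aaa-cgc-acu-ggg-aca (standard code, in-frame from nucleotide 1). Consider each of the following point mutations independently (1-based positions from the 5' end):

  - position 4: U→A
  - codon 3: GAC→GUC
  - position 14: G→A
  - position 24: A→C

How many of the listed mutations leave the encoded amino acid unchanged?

1

Codon 2: UCG (Ser) → ACG (Thr) — missense.
Codon 3: GAC (Asp) → GUC (Val) — missense.
Codon 5: CGC (Arg) → CAC (His) — missense.
Codon 8: ACA (Thr) → ACC (Thr) — synonymous.
Synonymous: 1 of 4.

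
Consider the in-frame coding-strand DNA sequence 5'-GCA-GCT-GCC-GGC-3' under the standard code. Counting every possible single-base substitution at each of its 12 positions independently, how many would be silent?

Codon 1 (GCA, Ala): 3 synonymous substitutions.
Codon 2 (GCT, Ala): 3 synonymous substitutions.
Codon 3 (GCC, Ala): 3 synonymous substitutions.
Codon 4 (GGC, Gly): 3 synonymous substitutions.
Total: 3 + 3 + 3 + 3 = 12.

12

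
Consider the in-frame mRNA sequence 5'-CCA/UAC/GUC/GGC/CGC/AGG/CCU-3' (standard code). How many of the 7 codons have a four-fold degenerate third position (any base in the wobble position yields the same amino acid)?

Codon 1 CCA (Pro): third position 4-fold.
Codon 2 UAC (Tyr): third position 2-fold.
Codon 3 GUC (Val): third position 4-fold.
Codon 4 GGC (Gly): third position 4-fold.
Codon 5 CGC (Arg): third position 4-fold.
Codon 6 AGG (Arg): third position 2-fold.
Codon 7 CCU (Pro): third position 4-fold.
Four-fold degenerate third positions: 5.

5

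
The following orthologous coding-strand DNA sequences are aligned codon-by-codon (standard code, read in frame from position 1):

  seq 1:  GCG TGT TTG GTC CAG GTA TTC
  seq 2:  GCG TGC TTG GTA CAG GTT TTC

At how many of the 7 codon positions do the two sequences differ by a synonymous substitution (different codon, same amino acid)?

3

Codon 1: GCG Ala / GCG Ala — identical.
Codon 2: TGT Cys / TGC Cys — synonymous.
Codon 3: TTG Leu / TTG Leu — identical.
Codon 4: GTC Val / GTA Val — synonymous.
Codon 5: CAG Gln / CAG Gln — identical.
Codon 6: GTA Val / GTT Val — synonymous.
Codon 7: TTC Phe / TTC Phe — identical.
Synonymous differences: 3.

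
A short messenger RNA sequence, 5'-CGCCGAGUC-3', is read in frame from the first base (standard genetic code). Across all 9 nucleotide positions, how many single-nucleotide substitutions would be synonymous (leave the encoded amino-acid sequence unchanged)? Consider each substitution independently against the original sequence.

Codon 1 (CGC, Arg): 3 synonymous substitutions.
Codon 2 (CGA, Arg): 4 synonymous substitutions.
Codon 3 (GUC, Val): 3 synonymous substitutions.
Total: 3 + 4 + 3 = 10.

10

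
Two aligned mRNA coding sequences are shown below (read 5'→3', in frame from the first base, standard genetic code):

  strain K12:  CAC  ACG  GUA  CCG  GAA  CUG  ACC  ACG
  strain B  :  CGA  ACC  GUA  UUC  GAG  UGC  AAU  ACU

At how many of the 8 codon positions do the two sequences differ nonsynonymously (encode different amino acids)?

4

Codon 1: CAC His / CGA Arg — nonsynonymous.
Codon 2: ACG Thr / ACC Thr — synonymous.
Codon 3: GUA Val / GUA Val — identical.
Codon 4: CCG Pro / UUC Phe — nonsynonymous.
Codon 5: GAA Glu / GAG Glu — synonymous.
Codon 6: CUG Leu / UGC Cys — nonsynonymous.
Codon 7: ACC Thr / AAU Asn — nonsynonymous.
Codon 8: ACG Thr / ACU Thr — synonymous.
Nonsynonymous differences: 4.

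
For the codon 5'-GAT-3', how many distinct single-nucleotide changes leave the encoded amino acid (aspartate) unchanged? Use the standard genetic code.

1

Position 1: none → 0 synonymous.
Position 2: none → 0 synonymous.
Position 3: GAC → 1 synonymous.
Total: 0 + 0 + 1 = 1.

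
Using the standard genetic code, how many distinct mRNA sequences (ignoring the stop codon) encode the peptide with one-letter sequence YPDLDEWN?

Tyr: 2 codons.
Pro: 4 codons.
Asp: 2 codons.
Leu: 6 codons.
Asp: 2 codons.
Glu: 2 codons.
Trp: 1 codon.
Asn: 2 codons.
2 × 4 × 2 × 6 × 2 × 2 × 1 × 2 = 768.

768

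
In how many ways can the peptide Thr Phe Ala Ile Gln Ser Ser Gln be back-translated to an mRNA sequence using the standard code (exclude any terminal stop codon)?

Thr: 4 codons.
Phe: 2 codons.
Ala: 4 codons.
Ile: 3 codons.
Gln: 2 codons.
Ser: 6 codons.
Ser: 6 codons.
Gln: 2 codons.
4 × 2 × 4 × 3 × 2 × 6 × 6 × 2 = 13824.

13824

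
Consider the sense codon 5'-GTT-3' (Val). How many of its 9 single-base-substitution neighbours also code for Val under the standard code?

3

Position 1: none → 0 synonymous.
Position 2: none → 0 synonymous.
Position 3: GTC, GTA, GTG → 3 synonymous.
Total: 0 + 0 + 3 = 3.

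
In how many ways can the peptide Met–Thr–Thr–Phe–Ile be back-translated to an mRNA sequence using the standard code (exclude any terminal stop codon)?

Met: 1 codon.
Thr: 4 codons.
Thr: 4 codons.
Phe: 2 codons.
Ile: 3 codons.
1 × 4 × 4 × 2 × 3 = 96.

96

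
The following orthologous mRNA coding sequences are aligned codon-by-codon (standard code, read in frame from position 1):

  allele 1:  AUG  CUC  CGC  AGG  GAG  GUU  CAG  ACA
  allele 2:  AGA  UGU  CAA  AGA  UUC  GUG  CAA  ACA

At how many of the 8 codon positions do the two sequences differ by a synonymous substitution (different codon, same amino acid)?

Codon 1: AUG Met / AGA Arg — nonsynonymous.
Codon 2: CUC Leu / UGU Cys — nonsynonymous.
Codon 3: CGC Arg / CAA Gln — nonsynonymous.
Codon 4: AGG Arg / AGA Arg — synonymous.
Codon 5: GAG Glu / UUC Phe — nonsynonymous.
Codon 6: GUU Val / GUG Val — synonymous.
Codon 7: CAG Gln / CAA Gln — synonymous.
Codon 8: ACA Thr / ACA Thr — identical.
Synonymous differences: 3.

3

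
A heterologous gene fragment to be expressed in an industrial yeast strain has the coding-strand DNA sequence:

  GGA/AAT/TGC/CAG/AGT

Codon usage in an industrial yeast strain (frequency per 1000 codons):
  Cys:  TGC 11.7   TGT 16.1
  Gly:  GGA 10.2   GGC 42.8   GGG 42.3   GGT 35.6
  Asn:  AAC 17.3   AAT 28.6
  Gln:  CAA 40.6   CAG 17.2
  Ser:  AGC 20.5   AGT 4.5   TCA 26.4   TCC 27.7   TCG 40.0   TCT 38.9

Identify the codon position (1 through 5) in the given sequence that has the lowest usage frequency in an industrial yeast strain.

5

Codon 1 GGA (Gly): 10.2 per 1000.
Codon 2 AAT (Asn): 28.6 per 1000.
Codon 3 TGC (Cys): 11.7 per 1000.
Codon 4 CAG (Gln): 17.2 per 1000.
Codon 5 AGT (Ser): 4.5 per 1000.
Lowest frequency is 4.5 at codon 5.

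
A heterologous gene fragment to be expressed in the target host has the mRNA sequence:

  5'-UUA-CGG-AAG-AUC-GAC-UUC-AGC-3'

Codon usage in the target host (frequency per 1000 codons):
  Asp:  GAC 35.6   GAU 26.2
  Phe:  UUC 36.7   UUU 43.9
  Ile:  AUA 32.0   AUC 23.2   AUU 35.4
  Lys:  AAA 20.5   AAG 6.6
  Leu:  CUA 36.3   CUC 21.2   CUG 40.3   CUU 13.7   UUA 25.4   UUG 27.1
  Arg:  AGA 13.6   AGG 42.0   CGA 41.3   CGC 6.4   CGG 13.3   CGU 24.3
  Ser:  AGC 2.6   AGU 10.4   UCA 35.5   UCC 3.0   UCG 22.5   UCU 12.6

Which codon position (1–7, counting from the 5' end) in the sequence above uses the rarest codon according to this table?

Codon 1 UUA (Leu): 25.4 per 1000.
Codon 2 CGG (Arg): 13.3 per 1000.
Codon 3 AAG (Lys): 6.6 per 1000.
Codon 4 AUC (Ile): 23.2 per 1000.
Codon 5 GAC (Asp): 35.6 per 1000.
Codon 6 UUC (Phe): 36.7 per 1000.
Codon 7 AGC (Ser): 2.6 per 1000.
Lowest frequency is 2.6 at codon 7.

7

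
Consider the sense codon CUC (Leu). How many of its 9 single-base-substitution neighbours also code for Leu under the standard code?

Position 1: none → 0 synonymous.
Position 2: none → 0 synonymous.
Position 3: CUU, CUA, CUG → 3 synonymous.
Total: 0 + 0 + 3 = 3.

3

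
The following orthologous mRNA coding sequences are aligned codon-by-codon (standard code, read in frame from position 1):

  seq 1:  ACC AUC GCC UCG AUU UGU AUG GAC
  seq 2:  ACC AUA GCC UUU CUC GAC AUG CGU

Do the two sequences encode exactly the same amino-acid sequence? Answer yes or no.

Codon 1: ACC Thr / ACC Thr — identical.
Codon 2: AUC Ile / AUA Ile — synonymous.
Codon 3: GCC Ala / GCC Ala — identical.
Codon 4: UCG Ser / UUU Phe — nonsynonymous.
Codon 5: AUU Ile / CUC Leu — nonsynonymous.
Codon 6: UGU Cys / GAC Asp — nonsynonymous.
Codon 7: AUG Met / AUG Met — identical.
Codon 8: GAC Asp / CGU Arg — nonsynonymous.
Nonsynonymous differences: 4 → different protein.

no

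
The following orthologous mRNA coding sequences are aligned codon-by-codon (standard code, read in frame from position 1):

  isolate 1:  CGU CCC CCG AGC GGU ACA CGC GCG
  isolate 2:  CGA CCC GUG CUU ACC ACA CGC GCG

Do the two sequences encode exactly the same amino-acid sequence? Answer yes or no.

Codon 1: CGU Arg / CGA Arg — synonymous.
Codon 2: CCC Pro / CCC Pro — identical.
Codon 3: CCG Pro / GUG Val — nonsynonymous.
Codon 4: AGC Ser / CUU Leu — nonsynonymous.
Codon 5: GGU Gly / ACC Thr — nonsynonymous.
Codon 6: ACA Thr / ACA Thr — identical.
Codon 7: CGC Arg / CGC Arg — identical.
Codon 8: GCG Ala / GCG Ala — identical.
Nonsynonymous differences: 3 → different protein.

no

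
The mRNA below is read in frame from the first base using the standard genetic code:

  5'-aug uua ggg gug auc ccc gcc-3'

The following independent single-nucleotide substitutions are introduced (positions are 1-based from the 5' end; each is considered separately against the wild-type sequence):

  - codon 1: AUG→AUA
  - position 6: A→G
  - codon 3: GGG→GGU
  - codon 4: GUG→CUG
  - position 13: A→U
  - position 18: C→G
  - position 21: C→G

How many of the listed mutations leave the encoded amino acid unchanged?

4

Codon 1: AUG (Met) → AUA (Ile) — missense.
Codon 2: UUA (Leu) → UUG (Leu) — synonymous.
Codon 3: GGG (Gly) → GGU (Gly) — synonymous.
Codon 4: GUG (Val) → CUG (Leu) — missense.
Codon 5: AUC (Ile) → UUC (Phe) — missense.
Codon 6: CCC (Pro) → CCG (Pro) — synonymous.
Codon 7: GCC (Ala) → GCG (Ala) — synonymous.
Synonymous: 4 of 7.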